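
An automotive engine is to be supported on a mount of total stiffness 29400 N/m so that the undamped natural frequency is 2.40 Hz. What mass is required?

129 kg

ω_n = 2πf_n = 2π × 2.40 = 15.08 rad/s.
m = k/ω_n² = 29400/15.08² = 29400/227.4 = 129.3 kg.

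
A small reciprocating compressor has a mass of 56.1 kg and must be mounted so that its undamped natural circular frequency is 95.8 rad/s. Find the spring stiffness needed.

k = m·ω_n² = 56.1 × 95.80² = 56.1 × 9178 = 514900 N/m.

515000 N/m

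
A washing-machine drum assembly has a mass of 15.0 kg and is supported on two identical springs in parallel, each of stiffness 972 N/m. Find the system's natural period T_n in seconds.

0.552 s

Parallel springs add: k_eq = 2 × 972 = 1944 N/m.
ω_n = √(k_eq/m) = √(1944/15.0) = √129.6 = 11.38 rad/s.
T_n = 2π/ω_n = 6.283/11.38 = 0.5519 s.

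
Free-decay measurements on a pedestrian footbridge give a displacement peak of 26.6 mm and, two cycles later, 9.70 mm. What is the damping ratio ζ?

0.0800

Logarithmic decrement δ = (1/n)·ln(x₀/x_n) = (1/2)·ln(26.6/9.70) = (1/2)·ln(2.742) = 0.5044.
ζ = δ/√(4π² + δ²) = 0.5044/√(39.48 + 0.254) = 0.5044/6.303 = 0.08002.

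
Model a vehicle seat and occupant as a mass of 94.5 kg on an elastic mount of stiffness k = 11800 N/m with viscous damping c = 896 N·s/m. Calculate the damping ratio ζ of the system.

ω_n = √(k/m) = √(11800/94.5) = 11.17 rad/s.
Critical damping c_c = 2√(k·m) = 2√(11800 × 94.5) = 2112 N·s/m, so ζ = c/c_c = 896/2112 = 0.4242.

0.424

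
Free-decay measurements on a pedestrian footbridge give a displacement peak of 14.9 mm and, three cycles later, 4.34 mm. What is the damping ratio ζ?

Logarithmic decrement δ = (1/n)·ln(x₀/x_n) = (1/3)·ln(14.9/4.34) = (1/3)·ln(3.433) = 0.4112.
ζ = δ/√(4π² + δ²) = 0.4112/√(39.48 + 0.169) = 0.4112/6.297 = 0.06530.

0.0653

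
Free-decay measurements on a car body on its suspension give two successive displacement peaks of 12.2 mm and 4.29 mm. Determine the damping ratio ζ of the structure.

0.164

Logarithmic decrement δ = (1/n)·ln(x₀/x_n) = (1/1)·ln(12.2/4.29) = (1/1)·ln(2.844) = 1.045.
ζ = δ/√(4π² + δ²) = 1.045/√(39.48 + 1.09) = 1.045/6.370 = 0.1641.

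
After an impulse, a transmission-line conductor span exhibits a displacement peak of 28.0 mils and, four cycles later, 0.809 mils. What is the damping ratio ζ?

Logarithmic decrement δ = (1/n)·ln(x₀/x_n) = (1/4)·ln(28.0/0.809) = (1/4)·ln(34.61) = 0.8860.
ζ = δ/√(4π² + δ²) = 0.8860/√(39.48 + 0.785) = 0.8860/6.345 = 0.1396.

0.140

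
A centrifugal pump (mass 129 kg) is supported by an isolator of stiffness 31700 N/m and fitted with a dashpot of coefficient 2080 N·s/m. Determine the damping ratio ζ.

ω_n = √(k/m) = √(31700/129) = 15.68 rad/s.
Critical damping c_c = 2√(k·m) = 2√(31700 × 129) = 4044 N·s/m, so ζ = c/c_c = 2080/4044 = 0.5143.

0.514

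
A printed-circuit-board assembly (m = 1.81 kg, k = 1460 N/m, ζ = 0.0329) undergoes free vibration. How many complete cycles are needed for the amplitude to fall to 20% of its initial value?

8 cycles

Logarithmic decrement δ = 2πζ/√(1 − ζ²) = 2π × 0.03290/√(1 − 0.00108) = 0.2068.
x_n/x₀ = e^(−nδ) ≤ 0.2; take ln: n ≥ ln(1/0.2)/δ = 1.609/0.2068 = 7.781.
So 8 complete cycles are required.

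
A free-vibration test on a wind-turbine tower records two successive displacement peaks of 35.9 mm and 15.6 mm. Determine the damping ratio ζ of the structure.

0.131

Logarithmic decrement δ = (1/n)·ln(x₀/x_n) = (1/1)·ln(35.9/15.6) = (1/1)·ln(2.301) = 0.8335.
ζ = δ/√(4π² + δ²) = 0.8335/√(39.48 + 0.695) = 0.8335/6.338 = 0.1315.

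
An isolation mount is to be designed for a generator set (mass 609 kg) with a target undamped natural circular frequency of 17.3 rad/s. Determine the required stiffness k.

182000 N/m

k = m·ω_n² = 609 × 17.30² = 609 × 299.3 = 182300 N/m.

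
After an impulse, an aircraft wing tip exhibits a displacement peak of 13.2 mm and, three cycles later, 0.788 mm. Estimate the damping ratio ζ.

0.148

Logarithmic decrement δ = (1/n)·ln(x₀/x_n) = (1/3)·ln(13.2/0.788) = (1/3)·ln(16.75) = 0.9395.
ζ = δ/√(4π² + δ²) = 0.9395/√(39.48 + 0.883) = 0.9395/6.353 = 0.1479.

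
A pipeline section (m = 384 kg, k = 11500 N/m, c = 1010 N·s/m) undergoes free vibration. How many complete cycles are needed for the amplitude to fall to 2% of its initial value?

ζ = c/(2√(km)) = 1010/(2√(11500 × 384)) = 1010/4203 = 0.2403.
Logarithmic decrement δ = 2πζ/√(1 − ζ²) = 2π × 0.2403/√(1 − 0.0578) = 1.556.
x_n/x₀ = e^(−nδ) ≤ 0.02; take ln: n ≥ ln(1/0.02)/δ = 3.912/1.556 = 2.515.
So 3 complete cycles are required.

3 cycles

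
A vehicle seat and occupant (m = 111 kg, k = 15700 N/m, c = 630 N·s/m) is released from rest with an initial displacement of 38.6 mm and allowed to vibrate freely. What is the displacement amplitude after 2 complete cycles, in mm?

1.76 mm

ζ = c/(2√(km)) = 630/(2√(15700 × 111)) = 630/2640 = 0.2386.
Logarithmic decrement δ = 2πζ/√(1 − ζ²) = 2π × 0.2386/√(1 − 0.0569) = 1.544.
After n cycles, x_n/x₀ = e^(−nδ), so x_2 = 38.6 × e^(−2 × 1.544) = 38.6 × 0.04561 = 1.760 mm.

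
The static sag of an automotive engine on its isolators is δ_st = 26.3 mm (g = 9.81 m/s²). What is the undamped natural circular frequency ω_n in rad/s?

19.3 rad/s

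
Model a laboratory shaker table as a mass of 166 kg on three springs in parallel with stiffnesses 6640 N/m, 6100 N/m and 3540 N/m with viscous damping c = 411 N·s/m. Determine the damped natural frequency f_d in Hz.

1.56 Hz

Parallel springs add: k_eq = 6640 + 6100 + 3540 = 16280 N/m.
ω_n = √(k_eq/m) = √(16280/166) = 9.903 rad/s.
Critical damping c_c = 2√(k_eq·m) = 2√(16280 × 166) = 3288 N·s/m, so ζ = c/c_c = 411/3288 = 0.1250.
ω_d = ω_n√(1 − ζ²) = 9.903 × √(1 − 0.0156) = 9.825 rad/s.
f_d = ω_d/(2π) = 1.564 Hz.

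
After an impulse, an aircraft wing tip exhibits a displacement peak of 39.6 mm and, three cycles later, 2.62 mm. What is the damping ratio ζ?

Logarithmic decrement δ = (1/n)·ln(x₀/x_n) = (1/3)·ln(39.6/2.62) = (1/3)·ln(15.11) = 0.9052.
ζ = δ/√(4π² + δ²) = 0.9052/√(39.48 + 0.819) = 0.9052/6.348 = 0.1426.

0.143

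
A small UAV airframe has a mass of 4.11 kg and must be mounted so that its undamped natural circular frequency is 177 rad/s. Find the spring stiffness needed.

k = m·ω_n² = 4.11 × 177.0² = 4.11 × 31330 = 128800 N/m.

129000 N/m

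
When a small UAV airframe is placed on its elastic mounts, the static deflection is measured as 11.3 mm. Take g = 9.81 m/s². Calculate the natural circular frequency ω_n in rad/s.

29.5 rad/s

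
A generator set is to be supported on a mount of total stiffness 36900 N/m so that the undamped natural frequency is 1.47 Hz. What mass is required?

433 kg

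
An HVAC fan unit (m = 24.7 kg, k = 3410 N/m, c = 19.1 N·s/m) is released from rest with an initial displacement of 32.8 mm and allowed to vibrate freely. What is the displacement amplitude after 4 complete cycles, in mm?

ζ = c/(2√(km)) = 19.1/(2√(3410 × 24.7)) = 19.1/580.4 = 0.03291.
Logarithmic decrement δ = 2πζ/√(1 − ζ²) = 2π × 0.03291/√(1 − 0.00108) = 0.2069.
After n cycles, x_n/x₀ = e^(−nδ), so x_4 = 32.8 × e^(−4 × 0.2069) = 32.8 × 0.4372 = 14.34 mm.

14.3 mm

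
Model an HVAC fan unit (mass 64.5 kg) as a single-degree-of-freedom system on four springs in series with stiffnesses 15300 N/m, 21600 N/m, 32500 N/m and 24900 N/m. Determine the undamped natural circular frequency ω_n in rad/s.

9.21 rad/s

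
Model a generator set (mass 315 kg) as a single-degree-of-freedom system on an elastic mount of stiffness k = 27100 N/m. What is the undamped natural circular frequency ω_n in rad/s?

ω_n = √(k/m) = √(27100/315) = √86.03 = 9.275 rad/s.

9.28 rad/s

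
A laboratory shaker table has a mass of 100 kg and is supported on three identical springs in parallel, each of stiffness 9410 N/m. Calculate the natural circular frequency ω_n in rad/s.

16.8 rad/s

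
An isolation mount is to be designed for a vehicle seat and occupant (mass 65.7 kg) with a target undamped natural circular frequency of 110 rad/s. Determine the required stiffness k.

795000 N/m

k = m·ω_n² = 65.7 × 110.0² = 65.7 × 12100 = 795000 N/m.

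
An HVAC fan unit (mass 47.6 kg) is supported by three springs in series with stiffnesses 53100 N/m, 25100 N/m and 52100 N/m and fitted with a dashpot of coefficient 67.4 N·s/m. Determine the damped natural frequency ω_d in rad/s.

Series springs: 1/k_eq = 1/53100 + 1/25100 + 1/52100 = 7.787×10^-5, so k_eq = 12840 N/m.
ω_n = √(k_eq/m) = √(12840/47.6) = 16.43 rad/s.
Critical damping c_c = 2√(k_eq·m) = 2√(12840 × 47.6) = 1564 N·s/m, so ζ = c/c_c = 67.4/1564 = 0.04310.
ω_d = ω_n√(1 − ζ²) = 16.43 × √(1 − 0.00186) = 16.41 rad/s.

16.4 rad/s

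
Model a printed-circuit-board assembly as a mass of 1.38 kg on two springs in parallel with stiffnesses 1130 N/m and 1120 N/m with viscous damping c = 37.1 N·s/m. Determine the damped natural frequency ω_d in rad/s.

Parallel springs add: k_eq = 1130 + 1120 = 2250 N/m.
ω_n = √(k_eq/m) = √(2250/1.38) = 40.38 rad/s.
Critical damping c_c = 2√(k_eq·m) = 2√(2250 × 1.38) = 111.4 N·s/m, so ζ = c/c_c = 37.1/111.4 = 0.3329.
ω_d = ω_n√(1 − ζ²) = 40.38 × √(1 − 0.111) = 38.08 rad/s.

38.1 rad/s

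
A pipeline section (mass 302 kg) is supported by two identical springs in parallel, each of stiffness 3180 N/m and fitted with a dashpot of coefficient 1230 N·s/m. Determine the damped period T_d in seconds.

1.53 s

Parallel springs add: k_eq = 2 × 3180 = 6360 N/m.
ω_n = √(k_eq/m) = √(6360/302) = 4.589 rad/s.
Critical damping c_c = 2√(k_eq·m) = 2√(6360 × 302) = 2772 N·s/m, so ζ = c/c_c = 1230/2772 = 0.4438.
ω_d = ω_n√(1 − ζ²) = 4.589 × √(1 − 0.197) = 4.112 rad/s.
T_d = 2π/ω_d = 1.528 s.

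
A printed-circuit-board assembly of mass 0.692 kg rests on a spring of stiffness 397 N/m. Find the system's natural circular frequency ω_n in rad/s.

ω_n = √(k/m) = √(397.0/0.692) = √573.7 = 23.95 rad/s.

24.0 rad/s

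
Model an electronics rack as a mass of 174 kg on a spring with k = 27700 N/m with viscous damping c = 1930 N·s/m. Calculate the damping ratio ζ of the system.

ω_n = √(k/m) = √(27700/174) = 12.62 rad/s.
Critical damping c_c = 2√(k·m) = 2√(27700 × 174) = 4391 N·s/m, so ζ = c/c_c = 1930/4391 = 0.4396.

0.440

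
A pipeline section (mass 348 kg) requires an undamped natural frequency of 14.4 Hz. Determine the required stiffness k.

ω_n = 2πf_n = 2π × 14.4 = 90.48 rad/s.
k = m·ω_n² = 348 × 90.48² = 348 × 8186 = 2849000 N/m.

2850000 N/m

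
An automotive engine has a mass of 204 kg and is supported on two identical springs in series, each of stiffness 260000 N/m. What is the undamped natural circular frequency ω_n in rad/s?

25.2 rad/s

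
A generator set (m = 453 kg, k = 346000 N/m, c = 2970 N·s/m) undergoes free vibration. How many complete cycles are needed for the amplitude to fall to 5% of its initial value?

ζ = c/(2√(km)) = 2970/(2√(346000 × 453)) = 2970/25040 = 0.1186.
Logarithmic decrement δ = 2πζ/√(1 − ζ²) = 2π × 0.1186/√(1 − 0.0141) = 0.7506.
x_n/x₀ = e^(−nδ) ≤ 0.05; take ln: n ≥ ln(1/0.05)/δ = 2.996/0.7506 = 3.991.
So 4 complete cycles are required.

4 cycles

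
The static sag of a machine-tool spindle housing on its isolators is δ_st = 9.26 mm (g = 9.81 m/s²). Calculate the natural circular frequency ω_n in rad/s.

ω_n = √(g/δ_st) = √(9.81/0.00926) = √1059 = 32.55 rad/s.

32.5 rad/s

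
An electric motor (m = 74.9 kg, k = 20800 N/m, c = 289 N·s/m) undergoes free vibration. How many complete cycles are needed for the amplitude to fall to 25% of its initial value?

ζ = c/(2√(km)) = 289/(2√(20800 × 74.9)) = 289/2496 = 0.1158.
Logarithmic decrement δ = 2πζ/√(1 − ζ²) = 2π × 0.1158/√(1 − 0.0134) = 0.7323.
x_n/x₀ = e^(−nδ) ≤ 0.25; take ln: n ≥ ln(1/0.25)/δ = 1.386/0.7323 = 1.893.
So 2 complete cycles are required.

2 cycles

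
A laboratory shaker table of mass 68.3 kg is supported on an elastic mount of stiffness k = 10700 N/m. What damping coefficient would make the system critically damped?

1710 N·s/m

c_c = 2√(k·m) = 2√(10700 × 68.3) = 2 × 854.9 = 1710 N·s/m.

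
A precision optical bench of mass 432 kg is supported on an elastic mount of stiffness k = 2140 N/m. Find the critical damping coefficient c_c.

1920 N·s/m

c_c = 2√(k·m) = 2√(2140 × 432) = 2 × 961.5 = 1923 N·s/m.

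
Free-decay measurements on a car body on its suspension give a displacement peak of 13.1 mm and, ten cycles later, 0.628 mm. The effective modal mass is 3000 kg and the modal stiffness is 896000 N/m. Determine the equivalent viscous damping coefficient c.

5010 N·s/m

Logarithmic decrement δ = (1/n)·ln(x₀/x_n) = (1/10)·ln(13.1/0.628) = (1/10)·ln(20.86) = 0.3038.
ζ = δ/√(4π² + δ²) = 0.3038/√(39.48 + 0.0923) = 0.3038/6.291 = 0.04829.
c = ζ · 2√(km) = 0.04829 × 2√(896000 × 3000) = 0.04829 × 103700 = 5007 N·s/m.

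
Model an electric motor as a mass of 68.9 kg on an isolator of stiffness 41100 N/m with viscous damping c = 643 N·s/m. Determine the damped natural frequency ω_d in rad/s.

ω_n = √(k/m) = √(41100/68.9) = 24.42 rad/s.
Critical damping c_c = 2√(k·m) = 2√(41100 × 68.9) = 3366 N·s/m, so ζ = c/c_c = 643/3366 = 0.1911.
ω_d = ω_n√(1 − ζ²) = 24.42 × √(1 − 0.0365) = 23.97 rad/s.

24.0 rad/s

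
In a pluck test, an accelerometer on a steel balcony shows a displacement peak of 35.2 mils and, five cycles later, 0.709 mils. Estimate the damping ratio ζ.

Logarithmic decrement δ = (1/n)·ln(x₀/x_n) = (1/5)·ln(35.2/0.709) = (1/5)·ln(49.65) = 0.7810.
ζ = δ/√(4π² + δ²) = 0.7810/√(39.48 + 0.610) = 0.7810/6.332 = 0.1233.

0.123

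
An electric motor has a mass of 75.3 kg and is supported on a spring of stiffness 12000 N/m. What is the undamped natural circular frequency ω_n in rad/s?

ω_n = √(k/m) = √(12000/75.3) = √159.4 = 12.62 rad/s.

12.6 rad/s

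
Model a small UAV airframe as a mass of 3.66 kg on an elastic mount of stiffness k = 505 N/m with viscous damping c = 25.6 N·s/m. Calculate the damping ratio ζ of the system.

0.298

ω_n = √(k/m) = √(505.0/3.66) = 11.75 rad/s.
Critical damping c_c = 2√(k·m) = 2√(505.0 × 3.66) = 85.98 N·s/m, so ζ = c/c_c = 25.6/85.98 = 0.2977.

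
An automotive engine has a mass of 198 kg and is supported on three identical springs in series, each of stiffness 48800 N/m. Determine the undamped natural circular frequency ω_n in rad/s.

Series springs: 1/k_eq = 3/48800, so k_eq = 48800/3 = 16270 N/m.
ω_n = √(k_eq/m) = √(16270/198) = √82.15 = 9.064 rad/s.

9.06 rad/s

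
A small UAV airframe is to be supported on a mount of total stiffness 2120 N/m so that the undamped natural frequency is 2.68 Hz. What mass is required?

ω_n = 2πf_n = 2π × 2.68 = 16.84 rad/s.
m = k/ω_n² = 2120/16.84² = 2120/283.5 = 7.477 kg.

7.48 kg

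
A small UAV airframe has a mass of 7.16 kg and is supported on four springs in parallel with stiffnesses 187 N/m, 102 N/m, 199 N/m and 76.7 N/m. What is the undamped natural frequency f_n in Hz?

Parallel springs add: k_eq = 187 + 102 + 199 + 76.7 = 564.7 N/m.
ω_n = √(k_eq/m) = √(564.7/7.16) = √78.87 = 8.881 rad/s.
f_n = ω_n/(2π) = 8.881/6.283 = 1.413 Hz.

1.41 Hz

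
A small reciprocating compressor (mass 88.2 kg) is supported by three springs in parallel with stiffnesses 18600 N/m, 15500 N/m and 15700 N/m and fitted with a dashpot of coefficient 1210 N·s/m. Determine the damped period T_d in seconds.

Parallel springs add: k_eq = 18600 + 15500 + 15700 = 49800 N/m.
ω_n = √(k_eq/m) = √(49800/88.2) = 23.76 rad/s.
Critical damping c_c = 2√(k_eq·m) = 2√(49800 × 88.2) = 4192 N·s/m, so ζ = c/c_c = 1210/4192 = 0.2887.
ω_d = ω_n√(1 − ζ²) = 23.76 × √(1 − 0.0833) = 22.75 rad/s.
T_d = 2π/ω_d = 0.2762 s.

0.276 s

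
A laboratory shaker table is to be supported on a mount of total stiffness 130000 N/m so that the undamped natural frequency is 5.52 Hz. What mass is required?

ω_n = 2πf_n = 2π × 5.52 = 34.68 rad/s.
m = k/ω_n² = 130000/34.68² = 130000/1203 = 108.1 kg.

108 kg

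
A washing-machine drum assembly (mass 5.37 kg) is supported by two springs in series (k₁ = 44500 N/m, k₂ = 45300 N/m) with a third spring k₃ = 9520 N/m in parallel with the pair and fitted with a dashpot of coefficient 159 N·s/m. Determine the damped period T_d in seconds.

0.0830 s

Series pair: k_s = k₁k₂/(k₁+k₂) = (44500)(45300)/(44500 + 45300) = 22450 N/m. In parallel with k₃: k_eq = 22450 + 9520 = 31970 N/m.
ω_n = √(k_eq/m) = √(31970/5.37) = 77.16 rad/s.
Critical damping c_c = 2√(k_eq·m) = 2√(31970 × 5.37) = 828.7 N·s/m, so ζ = c/c_c = 159/828.7 = 0.1919.
ω_d = ω_n√(1 − ζ²) = 77.16 × √(1 − 0.0368) = 75.72 rad/s.
T_d = 2π/ω_d = 0.08298 s.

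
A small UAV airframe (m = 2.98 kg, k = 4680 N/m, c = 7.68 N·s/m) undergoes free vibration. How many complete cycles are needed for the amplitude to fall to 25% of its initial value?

7 cycles

ζ = c/(2√(km)) = 7.68/(2√(4680 × 2.98)) = 7.68/236.2 = 0.03252.
Logarithmic decrement δ = 2πζ/√(1 − ζ²) = 2π × 0.03252/√(1 − 0.00106) = 0.2044.
x_n/x₀ = e^(−nδ) ≤ 0.25; take ln: n ≥ ln(1/0.25)/δ = 1.386/0.2044 = 6.782.
So 7 complete cycles are required.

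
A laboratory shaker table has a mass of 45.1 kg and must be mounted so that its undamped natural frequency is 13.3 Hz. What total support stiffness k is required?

315000 N/m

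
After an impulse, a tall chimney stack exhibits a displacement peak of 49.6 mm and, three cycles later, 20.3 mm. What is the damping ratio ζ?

Logarithmic decrement δ = (1/n)·ln(x₀/x_n) = (1/3)·ln(49.6/20.3) = (1/3)·ln(2.443) = 0.2978.
ζ = δ/√(4π² + δ²) = 0.2978/√(39.48 + 0.0887) = 0.2978/6.290 = 0.04734.

0.0473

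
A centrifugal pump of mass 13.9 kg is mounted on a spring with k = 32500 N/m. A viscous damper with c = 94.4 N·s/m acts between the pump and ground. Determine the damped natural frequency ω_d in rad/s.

ω_n = √(k/m) = √(32500/13.9) = 48.35 rad/s.
Critical damping c_c = 2√(k·m) = 2√(32500 × 13.9) = 1344 N·s/m, so ζ = c/c_c = 94.4/1344 = 0.07023.
ω_d = ω_n√(1 − ζ²) = 48.35 × √(1 − 0.00493) = 48.23 rad/s.

48.2 rad/s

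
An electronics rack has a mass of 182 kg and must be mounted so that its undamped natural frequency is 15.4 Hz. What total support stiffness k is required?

ω_n = 2πf_n = 2π × 15.4 = 96.76 rad/s.
k = m·ω_n² = 182 × 96.76² = 182 × 9363 = 1704000 N/m.

1700000 N/m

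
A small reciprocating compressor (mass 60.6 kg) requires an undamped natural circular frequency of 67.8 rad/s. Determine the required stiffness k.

279000 N/m

k = m·ω_n² = 60.6 × 67.80² = 60.6 × 4597 = 278600 N/m.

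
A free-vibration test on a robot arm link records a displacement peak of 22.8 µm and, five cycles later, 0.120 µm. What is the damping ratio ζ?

Logarithmic decrement δ = (1/n)·ln(x₀/x_n) = (1/5)·ln(22.8/0.120) = (1/5)·ln(190.0) = 1.049.
ζ = δ/√(4π² + δ²) = 1.049/√(39.48 + 1.10) = 1.049/6.370 = 0.1647.

0.165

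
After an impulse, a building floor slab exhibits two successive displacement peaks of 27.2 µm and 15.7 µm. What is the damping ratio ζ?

0.0871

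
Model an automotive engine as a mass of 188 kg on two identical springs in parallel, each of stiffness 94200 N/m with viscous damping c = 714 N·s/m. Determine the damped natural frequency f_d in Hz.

Parallel springs add: k_eq = 2 × 94200 = 188400 N/m.
ω_n = √(k_eq/m) = √(188400/188) = 31.66 rad/s.
Critical damping c_c = 2√(k_eq·m) = 2√(188400 × 188) = 11900 N·s/m, so ζ = c/c_c = 714/11900 = 0.05999.
ω_d = ω_n√(1 − ζ²) = 31.66 × √(1 − 0.00360) = 31.60 rad/s.
f_d = ω_d/(2π) = 5.029 Hz.

5.03 Hz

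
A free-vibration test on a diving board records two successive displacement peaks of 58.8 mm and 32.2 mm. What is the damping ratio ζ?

0.0954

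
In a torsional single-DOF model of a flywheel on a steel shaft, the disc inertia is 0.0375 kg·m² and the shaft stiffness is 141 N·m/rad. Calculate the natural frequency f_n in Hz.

ω_n = √(k_t/J) = √(141/0.0375) = √3760 = 61.32 rad/s.
f_n = ω_n/(2π) = 61.32/6.283 = 9.759 Hz.

9.76 Hz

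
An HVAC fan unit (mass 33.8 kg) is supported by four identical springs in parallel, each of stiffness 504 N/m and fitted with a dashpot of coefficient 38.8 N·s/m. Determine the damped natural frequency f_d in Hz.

Parallel springs add: k_eq = 4 × 504 = 2016 N/m.
ω_n = √(k_eq/m) = √(2016/33.8) = 7.723 rad/s.
Critical damping c_c = 2√(k_eq·m) = 2√(2016 × 33.8) = 522.1 N·s/m, so ζ = c/c_c = 38.8/522.1 = 0.07432.
ω_d = ω_n√(1 − ζ²) = 7.723 × √(1 − 0.00552) = 7.702 rad/s.
f_d = ω_d/(2π) = 1.226 Hz.

1.23 Hz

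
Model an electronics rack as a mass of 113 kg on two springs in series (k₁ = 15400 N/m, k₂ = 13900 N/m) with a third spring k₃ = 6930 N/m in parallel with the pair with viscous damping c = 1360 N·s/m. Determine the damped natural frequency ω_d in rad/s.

Series pair: k_s = k₁k₂/(k₁+k₂) = (15400)(13900)/(15400 + 13900) = 7306 N/m. In parallel with k₃: k_eq = 7306 + 6930 = 14240 N/m.
ω_n = √(k_eq/m) = √(14240/113) = 11.22 rad/s.
Critical damping c_c = 2√(k_eq·m) = 2√(14240 × 113) = 2537 N·s/m, so ζ = c/c_c = 1360/2537 = 0.5361.
ω_d = ω_n√(1 − ζ²) = 11.22 × √(1 − 0.287) = 9.475 rad/s.

9.47 rad/s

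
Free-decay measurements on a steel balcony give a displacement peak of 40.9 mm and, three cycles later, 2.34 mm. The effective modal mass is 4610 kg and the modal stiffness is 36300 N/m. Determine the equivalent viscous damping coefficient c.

3880 N·s/m

Logarithmic decrement δ = (1/n)·ln(x₀/x_n) = (1/3)·ln(40.9/2.34) = (1/3)·ln(17.48) = 0.9537.
ζ = δ/√(4π² + δ²) = 0.9537/√(39.48 + 0.909) = 0.9537/6.355 = 0.1501.
c = ζ · 2√(km) = 0.1501 × 2√(36300 × 4610) = 0.1501 × 25870 = 3882 N·s/m.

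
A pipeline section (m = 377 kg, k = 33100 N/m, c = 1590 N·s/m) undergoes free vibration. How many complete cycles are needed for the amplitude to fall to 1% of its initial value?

4 cycles

ζ = c/(2√(km)) = 1590/(2√(33100 × 377)) = 1590/7065 = 0.2251.
Logarithmic decrement δ = 2πζ/√(1 − ζ²) = 2π × 0.2251/√(1 − 0.0506) = 1.451.
x_n/x₀ = e^(−nδ) ≤ 0.01; take ln: n ≥ ln(1/0.01)/δ = 4.605/1.451 = 3.173.
So 4 complete cycles are required.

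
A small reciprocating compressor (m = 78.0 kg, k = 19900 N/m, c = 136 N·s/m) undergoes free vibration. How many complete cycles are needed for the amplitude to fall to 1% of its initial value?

14 cycles

ζ = c/(2√(km)) = 136/(2√(19900 × 78.0)) = 136/2492 = 0.05458.
Logarithmic decrement δ = 2πζ/√(1 − ζ²) = 2π × 0.05458/√(1 − 0.00298) = 0.3434.
x_n/x₀ = e^(−nδ) ≤ 0.01; take ln: n ≥ ln(1/0.01)/δ = 4.605/0.3434 = 13.41.
So 14 complete cycles are required.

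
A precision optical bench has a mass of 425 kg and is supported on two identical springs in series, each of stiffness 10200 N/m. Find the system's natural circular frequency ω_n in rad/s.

Series springs: 1/k_eq = 2/10200, so k_eq = 10200/2 = 5100 N/m.
ω_n = √(k_eq/m) = √(5100/425) = √12.00 = 3.464 rad/s.

3.46 rad/s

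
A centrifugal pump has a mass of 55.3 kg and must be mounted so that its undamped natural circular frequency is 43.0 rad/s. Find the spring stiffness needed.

102000 N/m

k = m·ω_n² = 55.3 × 43.00² = 55.3 × 1849 = 102200 N/m.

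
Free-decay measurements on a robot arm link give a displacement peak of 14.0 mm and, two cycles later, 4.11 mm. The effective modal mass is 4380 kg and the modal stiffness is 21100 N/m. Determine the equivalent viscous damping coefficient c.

Logarithmic decrement δ = (1/n)·ln(x₀/x_n) = (1/2)·ln(14.0/4.11) = (1/2)·ln(3.406) = 0.6128.
ζ = δ/√(4π² + δ²) = 0.6128/√(39.48 + 0.376) = 0.6128/6.313 = 0.09707.
c = ζ · 2√(km) = 0.09707 × 2√(21100 × 4380) = 0.09707 × 19230 = 1866 N·s/m.

1870 N·s/m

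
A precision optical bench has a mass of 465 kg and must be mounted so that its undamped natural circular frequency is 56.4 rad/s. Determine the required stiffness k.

k = m·ω_n² = 465 × 56.40² = 465 × 3181 = 1479000 N/m.

1480000 N/m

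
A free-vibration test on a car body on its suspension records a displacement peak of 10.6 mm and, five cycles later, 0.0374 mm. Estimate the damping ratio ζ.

0.177

Logarithmic decrement δ = (1/n)·ln(x₀/x_n) = (1/5)·ln(10.6/0.0374) = (1/5)·ln(283.4) = 1.129.
ζ = δ/√(4π² + δ²) = 1.129/√(39.48 + 1.28) = 1.129/6.384 = 0.1769.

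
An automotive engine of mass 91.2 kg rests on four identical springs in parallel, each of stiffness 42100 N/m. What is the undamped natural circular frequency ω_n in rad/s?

Parallel springs add: k_eq = 4 × 42100 = 168400 N/m.
ω_n = √(k_eq/m) = √(168400/91.2) = √1846 = 42.97 rad/s.

43.0 rad/s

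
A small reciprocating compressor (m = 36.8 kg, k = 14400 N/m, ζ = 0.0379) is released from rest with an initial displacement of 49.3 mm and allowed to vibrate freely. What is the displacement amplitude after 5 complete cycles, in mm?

Logarithmic decrement δ = 2πζ/√(1 − ζ²) = 2π × 0.03790/√(1 − 0.00144) = 0.2383.
After n cycles, x_n/x₀ = e^(−nδ), so x_5 = 49.3 × e^(−5 × 0.2383) = 49.3 × 0.3038 = 14.98 mm.

15.0 mm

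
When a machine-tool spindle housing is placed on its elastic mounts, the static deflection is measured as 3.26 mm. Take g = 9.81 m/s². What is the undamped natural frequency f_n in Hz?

8.73 Hz

ω_n = √(g/δ_st) = √(9.81/0.00326) = √3009 = 54.86 rad/s.
f_n = ω_n/(2π) = 54.86/6.283 = 8.731 Hz.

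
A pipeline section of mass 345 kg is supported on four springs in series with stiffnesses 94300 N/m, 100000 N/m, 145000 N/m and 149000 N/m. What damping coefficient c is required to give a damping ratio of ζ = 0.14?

889 N·s/m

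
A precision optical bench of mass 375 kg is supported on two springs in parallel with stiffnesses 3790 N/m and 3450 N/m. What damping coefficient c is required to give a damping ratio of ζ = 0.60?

1980 N·s/m

Parallel springs add: k_eq = 3790 + 3450 = 7240 N/m.
c_c = 2√(k_eq·m) = 2√(7240 × 375) = 3295 N·s/m.
c = ζ·c_c = 0.60 × 3295 = 1977 N·s/m.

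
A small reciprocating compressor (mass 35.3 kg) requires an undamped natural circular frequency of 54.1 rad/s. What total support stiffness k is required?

103000 N/m

k = m·ω_n² = 35.3 × 54.10² = 35.3 × 2927 = 103300 N/m.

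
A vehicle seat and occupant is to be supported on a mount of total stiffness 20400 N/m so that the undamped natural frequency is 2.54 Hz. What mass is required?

80.1 kg

ω_n = 2πf_n = 2π × 2.54 = 15.96 rad/s.
m = k/ω_n² = 20400/15.96² = 20400/254.7 = 80.09 kg.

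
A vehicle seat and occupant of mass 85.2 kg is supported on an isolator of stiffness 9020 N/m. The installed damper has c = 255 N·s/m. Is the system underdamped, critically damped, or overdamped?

underdamped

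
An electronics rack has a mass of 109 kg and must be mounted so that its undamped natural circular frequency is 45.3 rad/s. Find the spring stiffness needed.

224000 N/m

k = m·ω_n² = 109 × 45.30² = 109 × 2052 = 223700 N/m.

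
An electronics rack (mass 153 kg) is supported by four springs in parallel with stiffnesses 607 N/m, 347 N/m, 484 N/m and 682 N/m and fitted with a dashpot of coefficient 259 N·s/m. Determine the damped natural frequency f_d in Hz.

Parallel springs add: k_eq = 607 + 347 + 484 + 682 = 2120 N/m.
ω_n = √(k_eq/m) = √(2120/153) = 3.722 rad/s.
Critical damping c_c = 2√(k_eq·m) = 2√(2120 × 153) = 1139 N·s/m, so ζ = c/c_c = 259/1139 = 0.2274.
ω_d = ω_n√(1 − ζ²) = 3.722 × √(1 − 0.0517) = 3.625 rad/s.
f_d = ω_d/(2π) = 0.5769 Hz.

0.577 Hz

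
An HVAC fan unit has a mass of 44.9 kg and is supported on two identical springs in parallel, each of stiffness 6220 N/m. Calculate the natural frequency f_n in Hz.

2.65 Hz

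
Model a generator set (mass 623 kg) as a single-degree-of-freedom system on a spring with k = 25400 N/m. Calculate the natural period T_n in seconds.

ω_n = √(k/m) = √(25400/623) = √40.77 = 6.385 rad/s.
T_n = 2π/ω_n = 6.283/6.385 = 0.9840 s.

0.984 s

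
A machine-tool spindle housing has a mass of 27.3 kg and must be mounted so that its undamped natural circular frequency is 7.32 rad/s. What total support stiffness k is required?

k = m·ω_n² = 27.3 × 7.320² = 27.3 × 53.58 = 1463 N/m.

1460 N/m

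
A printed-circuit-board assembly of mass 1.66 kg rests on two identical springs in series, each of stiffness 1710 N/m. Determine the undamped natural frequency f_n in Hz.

Series springs: 1/k_eq = 2/1710, so k_eq = 1710/2 = 855.0 N/m.
ω_n = √(k_eq/m) = √(855.0/1.66) = √515.1 = 22.69 rad/s.
f_n = ω_n/(2π) = 22.69/6.283 = 3.612 Hz.

3.61 Hz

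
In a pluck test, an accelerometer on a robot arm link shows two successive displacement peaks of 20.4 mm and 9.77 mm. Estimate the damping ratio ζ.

0.116

Logarithmic decrement δ = (1/n)·ln(x₀/x_n) = (1/1)·ln(20.4/9.77) = (1/1)·ln(2.088) = 0.7362.
ζ = δ/√(4π² + δ²) = 0.7362/√(39.48 + 0.542) = 0.7362/6.326 = 0.1164.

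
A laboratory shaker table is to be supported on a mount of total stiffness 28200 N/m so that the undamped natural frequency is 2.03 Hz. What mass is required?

ω_n = 2πf_n = 2π × 2.03 = 12.75 rad/s.
m = k/ω_n² = 28200/12.75² = 28200/162.7 = 173.3 kg.

173 kg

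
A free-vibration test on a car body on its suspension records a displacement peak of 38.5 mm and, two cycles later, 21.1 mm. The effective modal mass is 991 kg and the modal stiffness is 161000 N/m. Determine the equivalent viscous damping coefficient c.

Logarithmic decrement δ = (1/n)·ln(x₀/x_n) = (1/2)·ln(38.5/21.1) = (1/2)·ln(1.825) = 0.3007.
ζ = δ/√(4π² + δ²) = 0.3007/√(39.48 + 0.0904) = 0.3007/6.290 = 0.04780.
c = ζ · 2√(km) = 0.04780 × 2√(161000 × 991) = 0.04780 × 25260 = 1208 N·s/m.

1210 N·s/m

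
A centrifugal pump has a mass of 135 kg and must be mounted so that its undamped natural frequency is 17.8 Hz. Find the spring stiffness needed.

ω_n = 2πf_n = 2π × 17.8 = 111.8 rad/s.
k = m·ω_n² = 135 × 111.8² = 135 × 12510 = 1689000 N/m.

1690000 N/m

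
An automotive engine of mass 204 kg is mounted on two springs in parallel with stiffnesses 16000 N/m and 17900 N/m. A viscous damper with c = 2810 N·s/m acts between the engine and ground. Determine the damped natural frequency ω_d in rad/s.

Parallel springs add: k_eq = 16000 + 17900 = 33900 N/m.
ω_n = √(k_eq/m) = √(33900/204) = 12.89 rad/s.
Critical damping c_c = 2√(k_eq·m) = 2√(33900 × 204) = 5260 N·s/m, so ζ = c/c_c = 2810/5260 = 0.5343.
ω_d = ω_n√(1 − ζ²) = 12.89 × √(1 − 0.285) = 10.90 rad/s.

10.9 rad/s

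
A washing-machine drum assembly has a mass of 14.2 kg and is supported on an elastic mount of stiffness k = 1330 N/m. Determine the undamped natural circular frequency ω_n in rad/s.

ω_n = √(k/m) = √(1330/14.2) = √93.66 = 9.678 rad/s.

9.68 rad/s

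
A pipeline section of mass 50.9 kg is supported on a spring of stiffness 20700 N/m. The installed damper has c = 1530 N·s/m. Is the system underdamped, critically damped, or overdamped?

underdamped

c_c = 2√(k·m) = 2053 N·s/m; ζ = c/c_c = 1530/2053 = 0.745.
Since ζ < 1 the system is underdamped.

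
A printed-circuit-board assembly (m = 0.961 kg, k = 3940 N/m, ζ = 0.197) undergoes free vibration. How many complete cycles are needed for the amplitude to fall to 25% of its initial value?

Logarithmic decrement δ = 2πζ/√(1 − ζ²) = 2π × 0.1970/√(1 − 0.0388) = 1.263.
x_n/x₀ = e^(−nδ) ≤ 0.25; take ln: n ≥ ln(1/0.25)/δ = 1.386/1.263 = 1.098.
So 2 complete cycles are required.

2 cycles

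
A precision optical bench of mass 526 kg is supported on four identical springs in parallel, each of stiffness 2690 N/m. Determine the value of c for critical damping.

Parallel springs add: k_eq = 4 × 2690 = 10760 N/m.
c_c = 2√(k_eq·m) = 2√(10760 × 526) = 2 × 2379 = 4758 N·s/m.

4760 N·s/m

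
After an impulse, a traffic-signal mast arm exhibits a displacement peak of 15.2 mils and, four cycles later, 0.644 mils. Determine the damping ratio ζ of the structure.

Logarithmic decrement δ = (1/n)·ln(x₀/x_n) = (1/4)·ln(15.2/0.644) = (1/4)·ln(23.60) = 0.7903.
ζ = δ/√(4π² + δ²) = 0.7903/√(39.48 + 0.625) = 0.7903/6.333 = 0.1248.

0.125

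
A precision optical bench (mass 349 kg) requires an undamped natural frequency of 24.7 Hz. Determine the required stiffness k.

ω_n = 2πf_n = 2π × 24.7 = 155.2 rad/s.
k = m·ω_n² = 349 × 155.2² = 349 × 24090 = 8406000 N/m.

8410000 N/m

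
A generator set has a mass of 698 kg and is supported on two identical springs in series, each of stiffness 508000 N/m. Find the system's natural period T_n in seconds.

0.329 s

Series springs: 1/k_eq = 2/508000, so k_eq = 508000/2 = 254000 N/m.
ω_n = √(k_eq/m) = √(254000/698) = √363.9 = 19.08 rad/s.
T_n = 2π/ω_n = 6.283/19.08 = 0.3294 s.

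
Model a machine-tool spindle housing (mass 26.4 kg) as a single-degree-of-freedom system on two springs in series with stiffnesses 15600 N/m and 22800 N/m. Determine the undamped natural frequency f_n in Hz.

Series springs: 1/k_eq = 1/15600 + 1/22800 = 0.0001080, so k_eq = 9262 N/m.
ω_n = √(k_eq/m) = √(9262/26.4) = √350.9 = 18.73 rad/s.
f_n = ω_n/(2π) = 18.73/6.283 = 2.981 Hz.

2.98 Hz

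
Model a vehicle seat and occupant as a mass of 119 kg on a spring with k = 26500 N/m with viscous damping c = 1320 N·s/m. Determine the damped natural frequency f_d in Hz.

2.20 Hz

ω_n = √(k/m) = √(26500/119) = 14.92 rad/s.
Critical damping c_c = 2√(k·m) = 2√(26500 × 119) = 3552 N·s/m, so ζ = c/c_c = 1320/3552 = 0.3717.
ω_d = ω_n√(1 − ζ²) = 14.92 × √(1 − 0.138) = 13.85 rad/s.
f_d = ω_d/(2π) = 2.205 Hz.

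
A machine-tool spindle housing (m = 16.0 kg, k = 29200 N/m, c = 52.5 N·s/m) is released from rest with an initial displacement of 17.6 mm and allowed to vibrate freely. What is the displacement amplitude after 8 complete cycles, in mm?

ζ = c/(2√(km)) = 52.5/(2√(29200 × 16.0)) = 52.5/1367 = 0.03840.
Logarithmic decrement δ = 2πζ/√(1 − ζ²) = 2π × 0.03840/√(1 − 0.00147) = 0.2415.
After n cycles, x_n/x₀ = e^(−nδ), so x_8 = 17.6 × e^(−8 × 0.2415) = 17.6 × 0.1449 = 2.550 mm.

2.55 mm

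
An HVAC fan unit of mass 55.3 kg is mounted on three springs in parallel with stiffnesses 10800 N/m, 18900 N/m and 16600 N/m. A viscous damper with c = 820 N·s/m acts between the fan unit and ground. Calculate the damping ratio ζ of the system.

0.256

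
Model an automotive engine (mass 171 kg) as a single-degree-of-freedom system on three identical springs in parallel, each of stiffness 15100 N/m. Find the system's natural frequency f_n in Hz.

Parallel springs add: k_eq = 3 × 15100 = 45300 N/m.
ω_n = √(k_eq/m) = √(45300/171) = √264.9 = 16.28 rad/s.
f_n = ω_n/(2π) = 16.28/6.283 = 2.590 Hz.

2.59 Hz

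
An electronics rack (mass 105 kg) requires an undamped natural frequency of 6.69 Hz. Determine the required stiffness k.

ω_n = 2πf_n = 2π × 6.69 = 42.03 rad/s.
k = m·ω_n² = 105 × 42.03² = 105 × 1767 = 185500 N/m.

186000 N/m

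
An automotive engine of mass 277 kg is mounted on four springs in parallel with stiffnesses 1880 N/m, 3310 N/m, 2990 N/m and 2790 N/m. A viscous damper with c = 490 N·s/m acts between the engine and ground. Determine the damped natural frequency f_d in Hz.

0.992 Hz

Parallel springs add: k_eq = 1880 + 3310 + 2990 + 2790 = 10970 N/m.
ω_n = √(k_eq/m) = √(10970/277) = 6.293 rad/s.
Critical damping c_c = 2√(k_eq·m) = 2√(10970 × 277) = 3486 N·s/m, so ζ = c/c_c = 490/3486 = 0.1405.
ω_d = ω_n√(1 − ζ²) = 6.293 × √(1 − 0.0198) = 6.231 rad/s.
f_d = ω_d/(2π) = 0.9916 Hz.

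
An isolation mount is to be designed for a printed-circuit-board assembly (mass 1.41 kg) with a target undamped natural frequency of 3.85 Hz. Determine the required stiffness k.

ω_n = 2πf_n = 2π × 3.85 = 24.19 rad/s.
k = m·ω_n² = 1.41 × 24.19² = 1.41 × 585.2 = 825.1 N/m.

825 N/m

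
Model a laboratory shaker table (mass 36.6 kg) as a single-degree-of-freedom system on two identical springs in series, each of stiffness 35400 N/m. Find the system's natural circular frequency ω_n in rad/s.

22.0 rad/s

Series springs: 1/k_eq = 2/35400, so k_eq = 35400/2 = 17700 N/m.
ω_n = √(k_eq/m) = √(17700/36.6) = √483.6 = 21.99 rad/s.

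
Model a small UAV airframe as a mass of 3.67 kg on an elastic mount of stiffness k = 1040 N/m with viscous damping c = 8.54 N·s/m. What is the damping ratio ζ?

0.0691

ω_n = √(k/m) = √(1040/3.67) = 16.83 rad/s.
Critical damping c_c = 2√(k·m) = 2√(1040 × 3.67) = 123.6 N·s/m, so ζ = c/c_c = 8.54/123.6 = 0.06912.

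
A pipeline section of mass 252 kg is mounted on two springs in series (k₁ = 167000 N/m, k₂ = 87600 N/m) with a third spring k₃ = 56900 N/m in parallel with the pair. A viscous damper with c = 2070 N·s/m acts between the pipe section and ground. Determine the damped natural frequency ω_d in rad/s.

Series pair: k_s = k₁k₂/(k₁+k₂) = (167000)(87600)/(167000 + 87600) = 57460 N/m. In parallel with k₃: k_eq = 57460 + 56900 = 114400 N/m.
ω_n = √(k_eq/m) = √(114400/252) = 21.30 rad/s.
Critical damping c_c = 2√(k_eq·m) = 2√(114400 × 252) = 10740 N·s/m, so ζ = c/c_c = 2070/10740 = 0.1928.
ω_d = ω_n√(1 − ζ²) = 21.30 × √(1 − 0.0372) = 20.90 rad/s.

20.9 rad/s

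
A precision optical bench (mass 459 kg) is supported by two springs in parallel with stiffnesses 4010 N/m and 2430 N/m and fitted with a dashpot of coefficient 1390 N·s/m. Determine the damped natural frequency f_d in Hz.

0.545 Hz

Parallel springs add: k_eq = 4010 + 2430 = 6440 N/m.
ω_n = √(k_eq/m) = √(6440/459) = 3.746 rad/s.
Critical damping c_c = 2√(k_eq·m) = 2√(6440 × 459) = 3439 N·s/m, so ζ = c/c_c = 1390/3439 = 0.4042.
ω_d = ω_n√(1 − ζ²) = 3.746 × √(1 − 0.163) = 3.426 rad/s.
f_d = ω_d/(2π) = 0.5453 Hz.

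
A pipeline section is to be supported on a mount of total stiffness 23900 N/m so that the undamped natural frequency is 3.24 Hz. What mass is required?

ω_n = 2πf_n = 2π × 3.24 = 20.36 rad/s.
m = k/ω_n² = 23900/20.36² = 23900/414.4 = 57.67 kg.

57.7 kg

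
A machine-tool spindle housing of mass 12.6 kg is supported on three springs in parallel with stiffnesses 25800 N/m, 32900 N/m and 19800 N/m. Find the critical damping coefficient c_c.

1990 N·s/m

Parallel springs add: k_eq = 25800 + 32900 + 19800 = 78500 N/m.
c_c = 2√(k_eq·m) = 2√(78500 × 12.6) = 2 × 994.5 = 1989 N·s/m.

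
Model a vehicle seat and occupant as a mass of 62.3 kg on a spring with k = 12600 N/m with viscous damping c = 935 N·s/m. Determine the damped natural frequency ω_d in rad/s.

12.1 rad/s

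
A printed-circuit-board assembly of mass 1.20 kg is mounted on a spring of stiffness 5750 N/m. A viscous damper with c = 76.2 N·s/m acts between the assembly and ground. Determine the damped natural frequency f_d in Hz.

9.79 Hz

ω_n = √(k/m) = √(5750/1.20) = 69.22 rad/s.
Critical damping c_c = 2√(k·m) = 2√(5750 × 1.20) = 166.1 N·s/m, so ζ = c/c_c = 76.2/166.1 = 0.4587.
ω_d = ω_n√(1 − ζ²) = 69.22 × √(1 − 0.210) = 61.51 rad/s.
f_d = ω_d/(2π) = 9.790 Hz.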